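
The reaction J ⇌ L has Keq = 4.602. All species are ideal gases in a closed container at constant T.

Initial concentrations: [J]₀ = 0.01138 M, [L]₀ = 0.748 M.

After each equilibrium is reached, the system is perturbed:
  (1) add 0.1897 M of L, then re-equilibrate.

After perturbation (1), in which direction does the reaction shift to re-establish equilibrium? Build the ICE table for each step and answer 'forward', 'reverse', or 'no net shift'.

Q₀ = 65.73 vs Keq = 4.602 ⇒ Q>K, reverse
Step 1:
                   J          L
  I          0.01138      0.748
  C           0.1242    -0.1242
  E           0.1356     0.6238
  solve Keq expr → x = -0.1242; check Q = 4.602
Then add 0.1897 M of L.
Step 2:
                   J          L
  I           0.1356     0.8135
  C          0.03386   -0.03386
  E           0.1694     0.7797
  solve Keq expr → x = -0.03386; check Q = 4.602

Direction: reverse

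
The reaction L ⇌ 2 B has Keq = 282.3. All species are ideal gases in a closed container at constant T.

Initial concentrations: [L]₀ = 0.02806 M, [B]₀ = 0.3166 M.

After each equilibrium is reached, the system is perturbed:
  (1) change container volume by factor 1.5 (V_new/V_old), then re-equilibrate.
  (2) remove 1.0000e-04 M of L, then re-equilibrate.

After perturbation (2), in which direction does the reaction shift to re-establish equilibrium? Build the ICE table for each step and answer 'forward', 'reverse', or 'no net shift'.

Direction: reverse

Q₀ = 3.572 vs Keq = 282.3 ⇒ Q<K, forward
Step 1:
                  L         B
  Initial   0.02806    0.3166
  Change   -0.02757   0.05514
  Equil   4.8952e-04    0.3717
  solve Keq expr → x = 0.02757; check Q = 282.3
Then change container volume by factor 1.5 (V_new/V_old).
Step 2:
                  L         B
  Initial 3.2635e-04    0.2478
  Change  -1.0840e-04 2.1680e-04
  Equil   2.1795e-04     0.248
  solve Keq expr → x = 1.0840e-04; check Q = 282.3
Then remove 1.0000e-04 M of L.
Step 3:
                  L         B
  Initial 1.1795e-04     0.248
  Change  9.9650e-05 -1.9930e-04
  Equil   2.1759e-04    0.2478
  solve Keq expr → x = -9.9650e-05; check Q = 282.3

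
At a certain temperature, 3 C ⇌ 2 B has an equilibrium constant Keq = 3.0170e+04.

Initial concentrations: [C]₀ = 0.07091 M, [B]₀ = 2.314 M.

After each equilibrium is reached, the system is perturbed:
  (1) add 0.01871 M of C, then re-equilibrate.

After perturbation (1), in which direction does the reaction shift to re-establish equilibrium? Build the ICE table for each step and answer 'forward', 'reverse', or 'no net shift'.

Direction: forward

Q₀ = 1.5018e+04 vs Keq = 3.0170e+04 ⇒ Q<K, forward
Step 1:
                    C           B
  init        0.07091       2.314
  Δ          -0.01456    0.009704
  eq          0.05635       2.324
  solve Keq expr → x = 0.004852; check Q = 3.0170e+04
Then add 0.01871 M of C.
Step 2:
                    C           B
  init        0.07506       2.324
  Δ          -0.01851     0.01234
  eq          0.05655       2.336
  solve Keq expr → x = 0.00617; check Q = 3.0170e+04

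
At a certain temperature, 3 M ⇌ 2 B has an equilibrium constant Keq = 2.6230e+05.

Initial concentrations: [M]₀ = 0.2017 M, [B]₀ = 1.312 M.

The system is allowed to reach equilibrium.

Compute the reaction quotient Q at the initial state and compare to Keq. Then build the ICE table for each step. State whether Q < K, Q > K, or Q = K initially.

Q₀ = 209.8 vs Keq = 2.6230e+05 ⇒ Q<K, forward
Step 1:
                   M          B
  Initial     0.2017      1.312
  Change     -0.1818     0.1212
  Equil      0.01986      1.433
  solve Keq expr → x = 0.06061; check Q = 2.6230e+05

Q₀ = 209.8; Q < K (proceeds forward)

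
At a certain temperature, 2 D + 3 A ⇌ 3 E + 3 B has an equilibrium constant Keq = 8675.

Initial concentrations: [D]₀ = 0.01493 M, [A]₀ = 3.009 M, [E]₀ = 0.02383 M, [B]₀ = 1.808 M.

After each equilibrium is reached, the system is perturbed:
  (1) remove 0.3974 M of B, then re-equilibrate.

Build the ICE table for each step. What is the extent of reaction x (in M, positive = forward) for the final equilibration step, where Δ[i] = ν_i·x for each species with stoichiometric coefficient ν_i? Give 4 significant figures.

Q₀ = 0.01317 vs Keq = 8675 ⇒ Q<K, forward
Step 1:
                  D         A         E         B
  init      0.01493     3.009   0.02383     1.808
  Δ        -0.01488  -0.02232   0.02232   0.02232
  eq      5.1063e-05     2.987   0.04615      1.83
  solve Keq expr → x = 0.007439; check Q = 8675
Then remove 0.3974 M of B.
Step 2:
                  D         A         E         B
  init    5.1063e-05     2.987   0.04615     1.433
  Δ       -1.5664e-05 -2.3495e-05 2.3495e-05 2.3495e-05
  eq      3.5399e-05     2.987   0.04617     1.433
  solve Keq expr → x = 7.8318e-06; check Q = 8675

x = 7.8318e-06 M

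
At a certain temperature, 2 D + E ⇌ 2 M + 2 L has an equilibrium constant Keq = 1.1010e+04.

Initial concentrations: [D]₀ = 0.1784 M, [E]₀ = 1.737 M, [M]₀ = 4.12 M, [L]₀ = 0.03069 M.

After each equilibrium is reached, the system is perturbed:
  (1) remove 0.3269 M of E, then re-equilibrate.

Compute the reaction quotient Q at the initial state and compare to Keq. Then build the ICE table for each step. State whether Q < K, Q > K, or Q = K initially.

Q₀ = 0.2892 vs Keq = 1.1010e+04 ⇒ Q<K, forward
Step 1:
                  D         E         M         L
  Initial    0.1784     1.737      4.12   0.03069
  Change    -0.1719  -0.08597    0.1719    0.1719
  Equil    0.006451     1.651     4.292    0.2026
  solve Keq expr → x = 0.08597; check Q = 1.1010e+04
Then remove 0.3269 M of E.
Step 2:
                  D         E         M         L
  Initial  0.006451     1.324     4.292    0.2026
  Change  7.2445e-04 3.6223e-04 -7.2445e-04 -7.2445e-04
  Equil    0.007175     1.324     4.291    0.2019
  solve Keq expr → x = -3.6223e-04; check Q = 1.1010e+04

Q₀ = 0.2892; Q < K (proceeds forward)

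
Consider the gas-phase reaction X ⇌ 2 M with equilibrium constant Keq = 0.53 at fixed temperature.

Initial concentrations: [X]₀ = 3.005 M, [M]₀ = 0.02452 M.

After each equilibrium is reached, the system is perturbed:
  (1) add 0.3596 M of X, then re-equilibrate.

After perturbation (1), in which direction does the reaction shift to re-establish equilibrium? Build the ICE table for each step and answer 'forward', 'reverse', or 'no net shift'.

Direction: forward

Q₀ = 2.0008e-04 vs Keq = 0.53 ⇒ Q<K, forward
Step 1:
                  X         M
  Initial     3.005   0.02452
  Change    -0.5572     1.114
  Equil       2.448     1.139
  solve Keq expr → x = 0.5572; check Q = 0.53
Then add 0.3596 M of X.
Step 2:
                  X         M
  Initial     2.807     1.139
  Change   -0.03643   0.07286
  Equil       2.771     1.212
  solve Keq expr → x = 0.03643; check Q = 0.53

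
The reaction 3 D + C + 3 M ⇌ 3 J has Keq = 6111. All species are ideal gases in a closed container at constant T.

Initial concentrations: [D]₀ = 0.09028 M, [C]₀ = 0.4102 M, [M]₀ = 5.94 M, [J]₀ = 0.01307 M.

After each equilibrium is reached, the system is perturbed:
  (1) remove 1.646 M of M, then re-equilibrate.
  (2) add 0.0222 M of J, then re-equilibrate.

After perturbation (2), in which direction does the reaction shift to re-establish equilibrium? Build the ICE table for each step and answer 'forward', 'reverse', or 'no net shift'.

Direction: reverse

Q₀ = 3.5294e-05 vs Keq = 6111 ⇒ Q<K, forward
Step 1:
                  D         C         M         J
  Initial   0.09028    0.4102      5.94   0.01307
  Change   -0.08896  -0.02965  -0.08896   0.08896
  Equil    0.001316    0.3805     5.851     0.102
  solve Keq expr → x = 0.02965; check Q = 6111
Then remove 1.646 M of M.
Step 2:
                  D         C         M         J
  Initial  0.001316    0.3805     4.205     0.102
  Change  5.0566e-04 1.6855e-04 5.0566e-04 -5.0566e-04
  Equil    0.001822    0.3807     4.206    0.1015
  solve Keq expr → x = -1.6855e-04; check Q = 6111
Then add 0.0222 M of J.
Step 3:
                  D         C         M         J
  Initial  0.001822    0.3807     4.206    0.1237
  Change  3.9090e-04 1.3030e-04 3.9090e-04 -3.9090e-04
  Equil    0.002213    0.3808     4.206    0.1233
  solve Keq expr → x = -1.3030e-04; check Q = 6111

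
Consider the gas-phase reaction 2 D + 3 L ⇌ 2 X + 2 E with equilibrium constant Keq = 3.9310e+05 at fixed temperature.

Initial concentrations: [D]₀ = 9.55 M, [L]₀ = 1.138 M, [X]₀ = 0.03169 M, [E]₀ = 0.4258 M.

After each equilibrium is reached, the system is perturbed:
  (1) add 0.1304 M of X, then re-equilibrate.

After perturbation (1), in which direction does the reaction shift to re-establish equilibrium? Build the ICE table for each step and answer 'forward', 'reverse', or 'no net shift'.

Q₀ = 1.3546e-06 vs Keq = 3.9310e+05 ⇒ Q<K, forward
Step 1:
                  D         L         X         E
  init         9.55     1.138   0.03169    0.4258
  Δ         -0.7566    -1.135    0.7566    0.7566
  eq          8.793  0.003058    0.7883     1.182
  solve Keq expr → x = 0.3783; check Q = 3.9310e+05
Then add 0.1304 M of X.
Step 2:
                  D         L         X         E
  init        8.793  0.003058    0.9187     1.182
  Δ       2.1833e-04 3.2750e-04 -2.1833e-04 -2.1833e-04
  eq          8.794  0.003385    0.9185     1.182
  solve Keq expr → x = -1.0917e-04; check Q = 3.9310e+05

Direction: reverse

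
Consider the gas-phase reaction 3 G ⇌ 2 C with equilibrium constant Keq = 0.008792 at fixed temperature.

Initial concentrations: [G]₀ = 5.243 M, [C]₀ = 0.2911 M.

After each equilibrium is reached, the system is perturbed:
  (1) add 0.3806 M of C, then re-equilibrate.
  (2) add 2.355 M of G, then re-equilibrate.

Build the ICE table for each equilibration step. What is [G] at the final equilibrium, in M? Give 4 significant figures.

[G]_eq = 6.353 M

Q₀ = 5.8796e-04 vs Keq = 0.008792 ⇒ Q<K, forward
Step 1:
                  G         C
  Initial     5.243    0.2911
  Change    -0.8558    0.5705
  Equil       4.387    0.8616
  solve Keq expr → x = 0.2853; check Q = 0.008792
Then add 0.3806 M of C.
Step 2:
                  G         C
  Initial     4.387     1.242
  Change     0.3933   -0.2622
  Equil        4.78    0.9801
  solve Keq expr → x = -0.1311; check Q = 0.008792
Then add 2.355 M of G.
Step 3:
                  G         C
  Initial     7.135    0.9801
  Change    -0.7822    0.5215
  Equil       6.353     1.502
  solve Keq expr → x = 0.2607; check Q = 0.008792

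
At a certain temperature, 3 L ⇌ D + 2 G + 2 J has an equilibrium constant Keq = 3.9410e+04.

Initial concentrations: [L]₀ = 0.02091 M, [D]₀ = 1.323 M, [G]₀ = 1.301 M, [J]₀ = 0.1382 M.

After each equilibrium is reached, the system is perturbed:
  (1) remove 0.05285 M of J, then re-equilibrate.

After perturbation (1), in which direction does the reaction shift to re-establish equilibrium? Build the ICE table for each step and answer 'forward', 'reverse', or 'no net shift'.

Direction: forward

Q₀ = 4678 vs Keq = 3.9410e+04 ⇒ Q<K, forward
Step 1:
                   L          D          G          J
  Initial    0.02091      1.323      1.301     0.1382
  Change    -0.01025   0.003417   0.006834   0.006834
  Equil      0.01066      1.326      1.308      0.145
  solve Keq expr → x = 0.003417; check Q = 3.9410e+04
Then remove 0.05285 M of J.
Step 2:
                   L          D          G          J
  Initial    0.01066      1.326      1.308    0.09218
  Change   -0.002669 8.8973e-04   0.001779   0.001779
  Equil      0.00799      1.327       1.31    0.09396
  solve Keq expr → x = 8.8973e-04; check Q = 3.9410e+04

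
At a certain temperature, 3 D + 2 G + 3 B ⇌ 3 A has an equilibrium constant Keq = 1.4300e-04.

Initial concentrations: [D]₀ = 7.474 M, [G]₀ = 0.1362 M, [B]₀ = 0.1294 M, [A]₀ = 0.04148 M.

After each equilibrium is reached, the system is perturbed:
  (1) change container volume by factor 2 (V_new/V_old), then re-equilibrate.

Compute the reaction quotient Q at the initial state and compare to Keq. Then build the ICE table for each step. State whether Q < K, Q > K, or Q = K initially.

Q₀ = 0.004253 vs Keq = 1.4300e-04 ⇒ Q>K, reverse
Step 1:
                  D         G         B         A
  I           7.474    0.1362    0.1294   0.04148
  C         0.02429   0.01619   0.02429  -0.02429
  E           7.498    0.1524    0.1537   0.01719
  solve Keq expr → x = -0.008096; check Q = 1.4300e-04
Then change container volume by factor 2 (V_new/V_old).
Step 2:
                  D         G         B         A
  I           3.749    0.0762   0.07684  0.008596
  C        0.005593  0.003729  0.005593 -0.005593
  E           3.755   0.07992   0.08244  0.003003
  solve Keq expr → x = -0.001864; check Q = 1.4300e-04

Q₀ = 0.004253; Q > K (proceeds reverse)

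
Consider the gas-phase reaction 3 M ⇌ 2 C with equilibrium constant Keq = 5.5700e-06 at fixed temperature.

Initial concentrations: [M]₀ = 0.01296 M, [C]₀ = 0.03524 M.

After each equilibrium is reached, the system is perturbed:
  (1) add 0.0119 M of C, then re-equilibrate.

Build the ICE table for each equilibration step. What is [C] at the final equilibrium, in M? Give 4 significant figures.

[C]_eq = 5.7032e-05 M

Q₀ = 570.5 vs Keq = 5.5700e-06 ⇒ Q>K, reverse
Step 1:
                    M           C
  Initial     0.01296     0.03524
  Change       0.0528     -0.0352
  Equil       0.06576  3.9799e-05
  solve Keq expr → x = -0.0176; check Q = 5.5700e-06
Then add 0.0119 M of C.
Step 2:
                    M           C
  Initial     0.06576     0.01194
  Change      0.01782    -0.01188
  Equil       0.08358  5.7032e-05
  solve Keq expr → x = -0.005941; check Q = 5.5700e-06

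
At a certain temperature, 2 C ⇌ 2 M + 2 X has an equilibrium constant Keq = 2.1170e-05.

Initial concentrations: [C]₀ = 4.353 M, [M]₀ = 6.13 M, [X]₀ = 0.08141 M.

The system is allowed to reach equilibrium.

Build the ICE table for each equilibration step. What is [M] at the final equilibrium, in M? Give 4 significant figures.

[M]_eq = 6.052 M

Q₀ = 0.01314 vs Keq = 2.1170e-05 ⇒ Q>K, reverse
Step 1:
                    C           M           X
  init          4.353        6.13     0.08141
  Δ           0.07804    -0.07804    -0.07804
  eq            4.431       6.052    0.003369
  solve Keq expr → x = -0.03902; check Q = 2.1170e-05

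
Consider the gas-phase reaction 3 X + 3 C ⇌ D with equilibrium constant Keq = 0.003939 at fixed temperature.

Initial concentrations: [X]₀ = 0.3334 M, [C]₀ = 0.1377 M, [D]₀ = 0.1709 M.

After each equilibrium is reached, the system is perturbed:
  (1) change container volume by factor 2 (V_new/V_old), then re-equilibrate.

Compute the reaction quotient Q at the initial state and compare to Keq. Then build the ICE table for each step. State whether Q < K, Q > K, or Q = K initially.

Q₀ = 1766; Q > K (proceeds reverse)

Q₀ = 1766 vs Keq = 0.003939 ⇒ Q>K, reverse
Step 1:
                    X           C           D
  I            0.3334      0.1377      0.1709
  C            0.5108      0.5108     -0.1703
  E            0.8442      0.6485  6.4612e-04
  solve Keq expr → x = -0.1703; check Q = 0.003939
Then change container volume by factor 2 (V_new/V_old).
Step 2:
                    X           C           D
  I            0.4221      0.3242  3.2306e-04
  C        9.3843e-04  9.3843e-04 -3.1281e-04
  E             0.423      0.3252  1.0252e-05
  solve Keq expr → x = -3.1281e-04; check Q = 0.003939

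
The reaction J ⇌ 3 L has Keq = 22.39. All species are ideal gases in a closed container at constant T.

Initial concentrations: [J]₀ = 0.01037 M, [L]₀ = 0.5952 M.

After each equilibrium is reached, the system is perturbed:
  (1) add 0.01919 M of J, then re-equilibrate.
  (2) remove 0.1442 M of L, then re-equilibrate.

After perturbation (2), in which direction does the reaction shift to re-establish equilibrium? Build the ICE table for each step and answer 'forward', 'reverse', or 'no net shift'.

Q₀ = 20.33 vs Keq = 22.39 ⇒ Q<K, forward
Step 1:
                   J          L
  I          0.01037     0.5952
  C       -8.3335e-04     0.0025
  E         0.009537     0.5977
  solve Keq expr → x = 8.3335e-04; check Q = 22.39
Then add 0.01919 M of J.
Step 2:
                   J          L
  I          0.02873     0.5977
  C          -0.0166    0.04981
  E          0.01212     0.6475
  solve Keq expr → x = 0.0166; check Q = 22.39
Then remove 0.1442 M of L.
Step 3:
                   J          L
  I          0.01212     0.5033
  C        -0.005817    0.01745
  E         0.006307     0.5208
  solve Keq expr → x = 0.005817; check Q = 22.39

Direction: forward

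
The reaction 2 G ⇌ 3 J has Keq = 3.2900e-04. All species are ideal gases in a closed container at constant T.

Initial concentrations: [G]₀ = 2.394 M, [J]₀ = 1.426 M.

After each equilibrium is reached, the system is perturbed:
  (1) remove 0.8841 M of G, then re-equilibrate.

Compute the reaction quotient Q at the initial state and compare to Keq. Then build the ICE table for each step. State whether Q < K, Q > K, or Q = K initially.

Q₀ = 0.506; Q > K (proceeds reverse)

Q₀ = 0.506 vs Keq = 3.2900e-04 ⇒ Q>K, reverse
Step 1:
                    G           J
  I             2.394       1.426
  C            0.8498      -1.275
  E             3.244      0.1513
  solve Keq expr → x = -0.4249; check Q = 3.2900e-04
Then remove 0.8841 M of G.
Step 2:
                    G           J
  I              2.36      0.1513
  C           0.01884    -0.02827
  E             2.379       0.123
  solve Keq expr → x = -0.009422; check Q = 3.2900e-04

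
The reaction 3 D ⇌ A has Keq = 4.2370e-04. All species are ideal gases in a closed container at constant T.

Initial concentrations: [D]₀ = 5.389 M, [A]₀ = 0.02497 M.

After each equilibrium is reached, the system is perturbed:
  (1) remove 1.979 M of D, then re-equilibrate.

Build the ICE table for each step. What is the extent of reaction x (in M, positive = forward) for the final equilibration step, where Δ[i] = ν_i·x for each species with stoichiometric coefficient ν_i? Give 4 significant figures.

x = -0.04512 M

Q₀ = 1.5955e-04 vs Keq = 4.2370e-04 ⇒ Q<K, forward
Step 1:
                  D         A
  init        5.389   0.02497
  Δ         -0.1119    0.0373
  eq          5.277   0.06227
  solve Keq expr → x = 0.0373; check Q = 4.2370e-04
Then remove 1.979 M of D.
Step 2:
                  D         A
  init        3.298   0.06227
  Δ          0.1353  -0.04512
  eq          3.433   0.01715
  solve Keq expr → x = -0.04512; check Q = 4.2370e-04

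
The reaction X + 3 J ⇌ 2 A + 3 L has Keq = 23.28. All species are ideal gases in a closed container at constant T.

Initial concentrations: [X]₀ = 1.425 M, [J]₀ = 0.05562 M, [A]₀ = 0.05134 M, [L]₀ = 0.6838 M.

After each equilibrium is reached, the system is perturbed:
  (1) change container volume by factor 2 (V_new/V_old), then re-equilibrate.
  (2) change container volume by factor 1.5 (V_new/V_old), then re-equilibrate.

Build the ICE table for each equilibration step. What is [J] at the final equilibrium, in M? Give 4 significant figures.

[J]_eq = 0.008799 M

Q₀ = 3.437 vs Keq = 23.28 ⇒ Q<K, forward
Step 1:
                  X         J         A         L
  Initial     1.425   0.05562   0.05134    0.6838
  Change  -0.006737  -0.02021   0.01347   0.02021
  Equil       1.418   0.03541   0.06481     0.704
  solve Keq expr → x = 0.006737; check Q = 23.28
Then change container volume by factor 2 (V_new/V_old).
Step 2:
                  X         J         A         L
  Initial    0.7091    0.0177   0.03241     0.352
  Change  -9.8609e-04 -0.002958  0.001972  0.002958
  Equil      0.7081   0.01475   0.03438     0.355
  solve Keq expr → x = 9.8609e-04; check Q = 23.28
Then change container volume by factor 1.5 (V_new/V_old).
Step 3:
                  X         J         A         L
  Initial    0.4721  0.009831   0.02292    0.2366
  Change  -3.4385e-04 -0.001032 6.8770e-04  0.001032
  Equil      0.4718  0.008799   0.02361    0.2377
  solve Keq expr → x = 3.4385e-04; check Q = 23.28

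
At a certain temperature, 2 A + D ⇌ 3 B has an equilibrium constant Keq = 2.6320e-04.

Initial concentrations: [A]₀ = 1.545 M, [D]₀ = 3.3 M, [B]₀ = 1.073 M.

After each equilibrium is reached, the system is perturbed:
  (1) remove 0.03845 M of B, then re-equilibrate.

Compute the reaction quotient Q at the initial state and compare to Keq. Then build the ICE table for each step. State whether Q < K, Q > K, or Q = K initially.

Q₀ = 0.1568 vs Keq = 2.6320e-04 ⇒ Q>K, reverse
Step 1:
                   A          D          B
  I            1.545        3.3      1.073
  C           0.6062     0.3031    -0.9093
  E            2.151      3.603     0.1637
  solve Keq expr → x = -0.3031; check Q = 2.6320e-04
Then remove 0.03845 M of B.
Step 2:
                   A          D          B
  I            2.151      3.603     0.1253
  C         -0.02467   -0.01234    0.03701
  E            2.127      3.591     0.1623
  solve Keq expr → x = 0.01234; check Q = 2.6320e-04

Q₀ = 0.1568; Q > K (proceeds reverse)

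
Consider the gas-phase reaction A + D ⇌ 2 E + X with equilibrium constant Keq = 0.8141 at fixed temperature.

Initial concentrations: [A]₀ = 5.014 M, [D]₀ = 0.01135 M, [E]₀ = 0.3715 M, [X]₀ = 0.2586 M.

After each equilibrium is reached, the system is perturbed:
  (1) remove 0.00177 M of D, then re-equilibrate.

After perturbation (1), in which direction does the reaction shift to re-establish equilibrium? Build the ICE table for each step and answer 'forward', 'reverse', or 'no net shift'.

Direction: reverse

Q₀ = 0.6271 vs Keq = 0.8141 ⇒ Q<K, forward
Step 1:
                    A           D           E           X
  Initial       5.014     0.01135      0.3715      0.2586
  Change    -0.002304   -0.002304    0.004608    0.002304
  Equil         5.012    0.009046      0.3761      0.2609
  solve Keq expr → x = 0.002304; check Q = 0.8141
Then remove 0.00177 M of D.
Step 2:
                    A           D           E           X
  Initial       5.012    0.007276      0.3761      0.2609
  Change     0.001564    0.001564   -0.003128   -0.001564
  Equil         5.013     0.00884       0.373      0.2593
  solve Keq expr → x = -0.001564; check Q = 0.8141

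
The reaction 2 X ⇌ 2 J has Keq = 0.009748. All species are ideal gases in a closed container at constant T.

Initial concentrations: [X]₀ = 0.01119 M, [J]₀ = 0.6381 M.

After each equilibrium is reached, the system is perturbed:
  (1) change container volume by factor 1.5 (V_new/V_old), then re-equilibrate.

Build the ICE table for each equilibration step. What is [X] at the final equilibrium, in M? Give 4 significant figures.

[X]_eq = 0.394 M

Q₀ = 3252 vs Keq = 0.009748 ⇒ Q>K, reverse
Step 1:
                    X           J
  Initial     0.01119      0.6381
  Change       0.5798     -0.5798
  Equil        0.5909     0.05835
  solve Keq expr → x = -0.2899; check Q = 0.009748
Then change container volume by factor 1.5 (V_new/V_old).
Step 2:
                    X           J
  Initial       0.394      0.0389
  Change            0           0
  Equil         0.394      0.0389
  solve Keq expr → x = 0; check Q = 0.009748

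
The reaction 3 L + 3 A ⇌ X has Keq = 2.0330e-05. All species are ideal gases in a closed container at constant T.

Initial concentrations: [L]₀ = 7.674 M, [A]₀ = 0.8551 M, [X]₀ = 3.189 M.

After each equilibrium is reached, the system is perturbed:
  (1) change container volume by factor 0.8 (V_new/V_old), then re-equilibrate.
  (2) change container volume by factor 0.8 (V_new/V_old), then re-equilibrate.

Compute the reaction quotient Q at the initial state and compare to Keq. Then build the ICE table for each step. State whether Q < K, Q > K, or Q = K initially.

Q₀ = 0.01129 vs Keq = 2.0330e-05 ⇒ Q>K, reverse
Step 1:
                   L          A          X
  I            7.674     0.8551      3.189
  C             3.37       3.37     -1.123
  E            11.04      4.225      2.066
  solve Keq expr → x = -1.123; check Q = 2.0330e-05
Then change container volume by factor 0.8 (V_new/V_old).
Step 2:
                   L          A          X
  I            13.81      5.281      2.582
  C           -1.131     -1.131      0.377
  E            12.67       4.15      2.959
  solve Keq expr → x = 0.377; check Q = 2.0330e-05
Then change container volume by factor 0.8 (V_new/V_old).
Step 3:
                   L          A          X
  I            15.84      5.188      3.699
  C           -1.188     -1.188      0.396
  E            14.65          4      4.095
  solve Keq expr → x = 0.396; check Q = 2.0330e-05

Q₀ = 0.01129; Q > K (proceeds reverse)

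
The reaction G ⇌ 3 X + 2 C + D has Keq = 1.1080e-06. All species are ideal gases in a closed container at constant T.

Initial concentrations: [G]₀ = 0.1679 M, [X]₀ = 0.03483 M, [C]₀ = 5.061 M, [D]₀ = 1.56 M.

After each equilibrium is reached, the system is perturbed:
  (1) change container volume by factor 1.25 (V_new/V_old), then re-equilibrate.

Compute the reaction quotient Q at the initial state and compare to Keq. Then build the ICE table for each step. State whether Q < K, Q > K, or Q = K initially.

Q₀ = 0.01006 vs Keq = 1.1080e-06 ⇒ Q>K, reverse
Step 1:
                  G         X         C         D
  init       0.1679   0.03483     5.061      1.56
  Δ         0.01104  -0.03312  -0.02208  -0.01104
  eq         0.1789  0.001715     5.039     1.549
  solve Keq expr → x = -0.01104; check Q = 1.1080e-06
Then change container volume by factor 1.25 (V_new/V_old).
Step 2:
                  G         X         C         D
  init       0.1432  0.001372     4.031     1.239
  Δ       -2.0559e-04 6.1676e-04 4.1117e-04 2.0559e-04
  eq         0.1429  0.001988     4.032     1.239
  solve Keq expr → x = 2.0559e-04; check Q = 1.1080e-06

Q₀ = 0.01006; Q > K (proceeds reverse)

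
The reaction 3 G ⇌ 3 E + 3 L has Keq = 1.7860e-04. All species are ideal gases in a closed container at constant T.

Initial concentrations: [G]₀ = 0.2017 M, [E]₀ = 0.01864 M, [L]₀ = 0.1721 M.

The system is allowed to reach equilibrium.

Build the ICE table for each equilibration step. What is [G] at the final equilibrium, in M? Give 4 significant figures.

Q₀ = 4.0231e-06 vs Keq = 1.7860e-04 ⇒ Q<K, forward
Step 1:
                    G           E           L
  I            0.2017     0.01864      0.1721
  C          -0.02948     0.02948     0.02948
  E            0.1722     0.04812      0.2016
  solve Keq expr → x = 0.009825; check Q = 1.7860e-04

[G]_eq = 0.1722 M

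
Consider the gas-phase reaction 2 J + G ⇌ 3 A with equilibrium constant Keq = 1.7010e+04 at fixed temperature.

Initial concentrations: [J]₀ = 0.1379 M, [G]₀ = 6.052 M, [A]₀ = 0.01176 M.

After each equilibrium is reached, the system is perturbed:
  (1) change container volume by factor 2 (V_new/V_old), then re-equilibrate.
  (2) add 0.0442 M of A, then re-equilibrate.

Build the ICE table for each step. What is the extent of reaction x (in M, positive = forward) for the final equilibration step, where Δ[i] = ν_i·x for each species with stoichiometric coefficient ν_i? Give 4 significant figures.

Q₀ = 1.4132e-05 vs Keq = 1.7010e+04 ⇒ Q<K, forward
Step 1:
                   J          G          A
  init        0.1379      6.052    0.01176
  Δ          -0.1376   -0.06879     0.2064
  eq      3.1934e-04      5.983     0.2181
  solve Keq expr → x = 0.06879; check Q = 1.7010e+04
Then change container volume by factor 2 (V_new/V_old).
Step 2:
                   J          G          A
  init    1.5967e-04      2.992     0.1091
  Δ                0          0          0
  eq      1.5967e-04      2.992     0.1091
  solve Keq expr → x = 0; check Q = 1.7010e+04
Then add 0.0442 M of A.
Step 3:
                   J          G          A
  init    1.5967e-04      2.992     0.1533
  Δ       1.0590e-04 5.2951e-05 -1.5885e-04
  eq      2.6557e-04      2.992     0.1531
  solve Keq expr → x = -5.2951e-05; check Q = 1.7010e+04

x = -5.2951e-05 M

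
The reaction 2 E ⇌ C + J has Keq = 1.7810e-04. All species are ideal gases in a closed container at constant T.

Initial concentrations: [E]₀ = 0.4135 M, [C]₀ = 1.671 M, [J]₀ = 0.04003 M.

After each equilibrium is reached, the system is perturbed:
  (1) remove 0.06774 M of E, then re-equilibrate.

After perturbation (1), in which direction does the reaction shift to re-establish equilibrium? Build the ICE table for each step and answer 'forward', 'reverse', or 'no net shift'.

Direction: reverse

Q₀ = 0.3912 vs Keq = 1.7810e-04 ⇒ Q>K, reverse
Step 1:
                    E           C           J
  init         0.4135       1.671     0.04003
  Δ           0.08001       -0.04       -0.04
  eq           0.4935       1.631  2.6595e-05
  solve Keq expr → x = -0.04; check Q = 1.7810e-04
Then remove 0.06774 M of E.
Step 2:
                    E           C           J
  init         0.4258       1.631  2.6595e-05
  Δ        1.3597e-05 -6.7985e-06 -6.7985e-06
  eq           0.4258       1.631  1.9796e-05
  solve Keq expr → x = -6.7985e-06; check Q = 1.7810e-04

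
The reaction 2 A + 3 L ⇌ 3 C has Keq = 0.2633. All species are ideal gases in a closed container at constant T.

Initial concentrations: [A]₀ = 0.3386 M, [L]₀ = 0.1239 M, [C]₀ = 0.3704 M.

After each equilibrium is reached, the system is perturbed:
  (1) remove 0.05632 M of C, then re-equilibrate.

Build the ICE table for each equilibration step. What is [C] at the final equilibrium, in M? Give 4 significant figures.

[C]_eq = 0.1219 M

Q₀ = 233 vs Keq = 0.2633 ⇒ Q>K, reverse
Step 1:
                    A           L           C
  Initial      0.3386      0.1239      0.3704
  Change       0.1529      0.2294     -0.2294
  Equil        0.4915      0.3533       0.141
  solve Keq expr → x = -0.07646; check Q = 0.2633
Then remove 0.05632 M of C.
Step 2:
                    A           L           C
  Initial      0.4915      0.3533      0.0847
  Change      -0.0248    -0.03719     0.03719
  Equil        0.4667      0.3161      0.1219
  solve Keq expr → x = 0.0124; check Q = 0.2633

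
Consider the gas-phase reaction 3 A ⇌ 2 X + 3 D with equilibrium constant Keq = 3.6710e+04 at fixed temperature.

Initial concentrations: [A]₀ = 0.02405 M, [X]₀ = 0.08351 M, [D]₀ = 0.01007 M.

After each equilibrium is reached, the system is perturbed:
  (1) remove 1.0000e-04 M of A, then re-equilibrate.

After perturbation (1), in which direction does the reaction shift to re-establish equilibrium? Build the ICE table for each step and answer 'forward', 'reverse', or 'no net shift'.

Direction: reverse

Q₀ = 5.1194e-04 vs Keq = 3.6710e+04 ⇒ Q<K, forward
Step 1:
                   A          X          D
  Initial    0.02405    0.08351    0.01007
  Change    -0.02383    0.01589    0.02383
  Equil   2.1888e-04     0.0994     0.0339
  solve Keq expr → x = 0.007944; check Q = 3.6710e+04
Then remove 1.0000e-04 M of A.
Step 2:
                   A          X          D
  Initial 1.1888e-04     0.0994     0.0339
  Change  9.9262e-05 -6.6175e-05 -9.9262e-05
  Equil   2.1814e-04    0.09933     0.0338
  solve Keq expr → x = -3.3087e-05; check Q = 3.6710e+04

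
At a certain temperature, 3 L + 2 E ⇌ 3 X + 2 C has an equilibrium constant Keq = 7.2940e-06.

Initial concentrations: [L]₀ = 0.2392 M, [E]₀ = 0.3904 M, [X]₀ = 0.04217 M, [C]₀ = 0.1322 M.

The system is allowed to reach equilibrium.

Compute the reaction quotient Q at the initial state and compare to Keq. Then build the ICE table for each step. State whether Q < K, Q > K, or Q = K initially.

Q₀ = 6.2831e-04; Q > K (proceeds reverse)

Q₀ = 6.2831e-04 vs Keq = 7.2940e-06 ⇒ Q>K, reverse
Step 1:
                   L          E          X          C
  Initial     0.2392     0.3904    0.04217     0.1322
  Change      0.0298    0.01987    -0.0298   -0.01987
  Equil        0.269     0.4103    0.01237     0.1123
  solve Keq expr → x = -0.009933; check Q = 7.2940e-06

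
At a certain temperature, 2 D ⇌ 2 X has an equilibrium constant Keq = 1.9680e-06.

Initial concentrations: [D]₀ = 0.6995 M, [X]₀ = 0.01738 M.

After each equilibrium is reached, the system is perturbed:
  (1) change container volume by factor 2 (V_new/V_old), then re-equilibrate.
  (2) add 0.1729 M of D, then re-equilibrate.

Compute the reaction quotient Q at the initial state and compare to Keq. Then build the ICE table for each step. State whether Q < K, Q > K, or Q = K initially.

Q₀ = 6.1734e-04 vs Keq = 1.9680e-06 ⇒ Q>K, reverse
Step 1:
                  D         X
  init       0.6995   0.01738
  Δ         0.01638  -0.01638
  eq         0.7159  0.001004
  solve Keq expr → x = -0.008188; check Q = 1.9680e-06
Then change container volume by factor 2 (V_new/V_old).
Step 2:
                  D         X
  init       0.3579 5.0213e-04
  Δ               0         0
  eq         0.3579 5.0213e-04
  solve Keq expr → x = 0; check Q = 1.9680e-06
Then add 0.1729 M of D.
Step 3:
                  D         X
  init       0.5308 5.0213e-04
  Δ       -2.4221e-04 2.4221e-04
  eq         0.5306 7.4435e-04
  solve Keq expr → x = 1.2111e-04; check Q = 1.9680e-06

Q₀ = 6.1734e-04; Q > K (proceeds reverse)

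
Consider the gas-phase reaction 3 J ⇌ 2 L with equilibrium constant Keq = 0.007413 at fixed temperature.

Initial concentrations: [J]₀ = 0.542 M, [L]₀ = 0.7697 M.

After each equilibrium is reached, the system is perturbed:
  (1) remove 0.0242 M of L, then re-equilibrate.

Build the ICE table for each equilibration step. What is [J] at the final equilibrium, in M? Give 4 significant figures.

[J]_eq = 1.438 M

Q₀ = 3.721 vs Keq = 0.007413 ⇒ Q>K, reverse
Step 1:
                   J          L
  init         0.542     0.7697
  Δ           0.9251    -0.6167
  eq           1.467      0.153
  solve Keq expr → x = -0.3084; check Q = 0.007413
Then remove 0.0242 M of L.
Step 2:
                   J          L
  init         1.467     0.1288
  Δ         -0.02943    0.01962
  eq           1.438     0.1484
  solve Keq expr → x = 0.00981; check Q = 0.007413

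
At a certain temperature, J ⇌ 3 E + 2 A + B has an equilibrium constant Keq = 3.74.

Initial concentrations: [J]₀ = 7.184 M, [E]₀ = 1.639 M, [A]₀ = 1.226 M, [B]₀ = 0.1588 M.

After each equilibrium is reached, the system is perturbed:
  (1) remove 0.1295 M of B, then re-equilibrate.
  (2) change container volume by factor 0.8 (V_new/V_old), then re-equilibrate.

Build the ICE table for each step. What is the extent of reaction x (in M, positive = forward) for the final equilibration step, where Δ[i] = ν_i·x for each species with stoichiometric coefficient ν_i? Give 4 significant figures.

Q₀ = 0.1463 vs Keq = 3.74 ⇒ Q<K, forward
Step 1:
                   J          E          A          B
  init         7.184      1.639      1.226     0.1588
  Δ          -0.3035     0.9104     0.6069     0.3035
  eq           6.881      2.549      1.833     0.4623
  solve Keq expr → x = 0.3035; check Q = 3.74
Then remove 0.1295 M of B.
Step 2:
                   J          E          A          B
  init         6.881      2.549      1.833     0.3328
  Δ         -0.03831     0.1149    0.07661    0.03831
  eq           6.842      2.664       1.91     0.3711
  solve Keq expr → x = 0.03831; check Q = 3.74
Then change container volume by factor 0.8 (V_new/V_old).
Step 3:
                   J          E          A          B
  init         8.553       3.33      2.387     0.4638
  Δ           0.1504    -0.4513    -0.3009    -0.1504
  eq           8.703      2.879      2.086     0.3134
  solve Keq expr → x = -0.1504; check Q = 3.74

x = -0.1504 M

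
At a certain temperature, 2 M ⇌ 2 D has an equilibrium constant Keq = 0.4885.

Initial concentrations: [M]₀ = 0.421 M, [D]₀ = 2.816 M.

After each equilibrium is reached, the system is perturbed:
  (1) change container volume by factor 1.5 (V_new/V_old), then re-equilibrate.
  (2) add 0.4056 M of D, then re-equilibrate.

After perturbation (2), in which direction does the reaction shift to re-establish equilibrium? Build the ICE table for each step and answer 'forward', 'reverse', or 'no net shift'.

Direction: reverse

Q₀ = 44.74 vs Keq = 0.4885 ⇒ Q>K, reverse
Step 1:
                   M          D
  Initial      0.421      2.816
  Change       1.484     -1.484
  Equil        1.905      1.332
  solve Keq expr → x = -0.7422; check Q = 0.4885
Then change container volume by factor 1.5 (V_new/V_old).
Step 2:
                   M          D
  Initial       1.27     0.8878
  Change           0          0
  Equil         1.27     0.8878
  solve Keq expr → x = 0; check Q = 0.4885
Then add 0.4056 M of D.
Step 3:
                   M          D
  Initial       1.27      1.293
  Change      0.2387    -0.2387
  Equil        1.509      1.055
  solve Keq expr → x = -0.1194; check Q = 0.4885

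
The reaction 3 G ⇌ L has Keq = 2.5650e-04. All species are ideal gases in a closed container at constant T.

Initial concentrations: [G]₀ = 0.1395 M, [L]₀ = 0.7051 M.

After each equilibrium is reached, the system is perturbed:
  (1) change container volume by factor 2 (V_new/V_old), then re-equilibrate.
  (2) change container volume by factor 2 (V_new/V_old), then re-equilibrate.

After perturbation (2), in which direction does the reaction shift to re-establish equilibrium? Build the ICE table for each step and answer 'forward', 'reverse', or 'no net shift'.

Q₀ = 259.7 vs Keq = 2.5650e-04 ⇒ Q>K, reverse
Step 1:
                  G         L
  Initial    0.1395    0.7051
  Change      2.107   -0.7022
  Equil       2.246  0.002906
  solve Keq expr → x = -0.7022; check Q = 2.5650e-04
Then change container volume by factor 2 (V_new/V_old).
Step 2:
                  G         L
  Initial     1.123  0.001453
  Change    0.00326 -0.001087
  Equil       1.126 3.6648e-04
  solve Keq expr → x = -0.001087; check Q = 2.5650e-04
Then change container volume by factor 2 (V_new/V_old).
Step 3:
                  G         L
  Initial    0.5632 1.8324e-04
  Change  4.1199e-04 -1.3733e-04
  Equil      0.5636 4.5911e-05
  solve Keq expr → x = -1.3733e-04; check Q = 2.5650e-04

Direction: reverse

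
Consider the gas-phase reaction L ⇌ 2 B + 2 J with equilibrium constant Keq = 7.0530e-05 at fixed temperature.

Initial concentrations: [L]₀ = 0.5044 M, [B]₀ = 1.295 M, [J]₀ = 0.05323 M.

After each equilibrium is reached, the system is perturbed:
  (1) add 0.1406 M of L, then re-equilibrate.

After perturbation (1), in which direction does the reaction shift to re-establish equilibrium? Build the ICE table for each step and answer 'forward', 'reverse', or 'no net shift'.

Direction: forward

Q₀ = 0.009421 vs Keq = 7.0530e-05 ⇒ Q>K, reverse
Step 1:
                    L           B           J
  Initial      0.5044       1.295     0.05323
  Change      0.02417    -0.04833    -0.04833
  Equil        0.5286       1.247    0.004898
  solve Keq expr → x = -0.02417; check Q = 7.0530e-05
Then add 0.1406 M of L.
Step 2:
                    L           B           J
  Initial      0.6692       1.247    0.004898
  Change  -3.0454e-04  6.0908e-04  6.0908e-04
  Equil        0.6689       1.247    0.005507
  solve Keq expr → x = 3.0454e-04; check Q = 7.0530e-05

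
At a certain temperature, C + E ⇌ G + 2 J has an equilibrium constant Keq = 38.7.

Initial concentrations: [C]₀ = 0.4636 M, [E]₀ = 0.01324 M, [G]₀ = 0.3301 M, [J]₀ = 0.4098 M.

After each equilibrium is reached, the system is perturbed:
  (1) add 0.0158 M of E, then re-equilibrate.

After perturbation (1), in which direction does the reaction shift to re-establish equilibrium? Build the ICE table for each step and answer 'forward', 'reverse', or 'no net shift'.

Q₀ = 9.031 vs Keq = 38.7 ⇒ Q<K, forward
Step 1:
                   C          E          G          J
  init        0.4636    0.01324     0.3301     0.4098
  Δ        -0.009678  -0.009678   0.009678    0.01936
  eq          0.4539   0.003562     0.3398     0.4292
  solve Keq expr → x = 0.009678; check Q = 38.7
Then add 0.0158 M of E.
Step 2:
                   C          E          G          J
  init        0.4539    0.01936     0.3398     0.4292
  Δ         -0.01496   -0.01496    0.01496    0.02992
  eq           0.439   0.004401     0.3547     0.4591
  solve Keq expr → x = 0.01496; check Q = 38.7

Direction: forward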